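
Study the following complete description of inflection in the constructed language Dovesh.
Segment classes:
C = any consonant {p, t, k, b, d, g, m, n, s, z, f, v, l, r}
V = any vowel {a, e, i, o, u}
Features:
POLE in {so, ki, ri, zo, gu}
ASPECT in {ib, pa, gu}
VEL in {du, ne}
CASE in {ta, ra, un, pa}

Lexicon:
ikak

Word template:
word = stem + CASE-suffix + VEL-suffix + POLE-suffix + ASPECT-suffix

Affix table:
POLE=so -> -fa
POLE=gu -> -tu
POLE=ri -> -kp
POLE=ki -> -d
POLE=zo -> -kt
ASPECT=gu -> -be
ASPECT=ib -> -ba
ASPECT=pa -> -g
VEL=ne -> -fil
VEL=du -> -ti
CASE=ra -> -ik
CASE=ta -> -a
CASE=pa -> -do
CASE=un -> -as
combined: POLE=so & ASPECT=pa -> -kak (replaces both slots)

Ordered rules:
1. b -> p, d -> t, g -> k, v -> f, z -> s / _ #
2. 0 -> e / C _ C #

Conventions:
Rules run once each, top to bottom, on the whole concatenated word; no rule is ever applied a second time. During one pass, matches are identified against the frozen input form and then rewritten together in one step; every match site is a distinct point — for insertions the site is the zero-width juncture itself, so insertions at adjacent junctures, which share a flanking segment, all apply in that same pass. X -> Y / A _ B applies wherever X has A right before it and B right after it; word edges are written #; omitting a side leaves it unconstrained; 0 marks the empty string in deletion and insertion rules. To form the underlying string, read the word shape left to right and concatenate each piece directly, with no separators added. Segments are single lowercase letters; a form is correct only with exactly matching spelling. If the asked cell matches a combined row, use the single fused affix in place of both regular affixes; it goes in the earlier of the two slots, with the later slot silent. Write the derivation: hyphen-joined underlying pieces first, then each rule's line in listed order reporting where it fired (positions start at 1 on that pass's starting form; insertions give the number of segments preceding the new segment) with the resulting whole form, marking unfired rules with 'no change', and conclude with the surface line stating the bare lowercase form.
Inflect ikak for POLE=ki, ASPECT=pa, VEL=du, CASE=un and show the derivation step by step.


underlying: ikak-as-ti-d-g
1. b -> p, d -> t, g -> k, v -> f, z -> s / _ #: fires at position(s) 10: ikakastidk
2. 0 -> e / C _ C #: inserts after position(s) 9: ikakastidek
surface: ikakastidek


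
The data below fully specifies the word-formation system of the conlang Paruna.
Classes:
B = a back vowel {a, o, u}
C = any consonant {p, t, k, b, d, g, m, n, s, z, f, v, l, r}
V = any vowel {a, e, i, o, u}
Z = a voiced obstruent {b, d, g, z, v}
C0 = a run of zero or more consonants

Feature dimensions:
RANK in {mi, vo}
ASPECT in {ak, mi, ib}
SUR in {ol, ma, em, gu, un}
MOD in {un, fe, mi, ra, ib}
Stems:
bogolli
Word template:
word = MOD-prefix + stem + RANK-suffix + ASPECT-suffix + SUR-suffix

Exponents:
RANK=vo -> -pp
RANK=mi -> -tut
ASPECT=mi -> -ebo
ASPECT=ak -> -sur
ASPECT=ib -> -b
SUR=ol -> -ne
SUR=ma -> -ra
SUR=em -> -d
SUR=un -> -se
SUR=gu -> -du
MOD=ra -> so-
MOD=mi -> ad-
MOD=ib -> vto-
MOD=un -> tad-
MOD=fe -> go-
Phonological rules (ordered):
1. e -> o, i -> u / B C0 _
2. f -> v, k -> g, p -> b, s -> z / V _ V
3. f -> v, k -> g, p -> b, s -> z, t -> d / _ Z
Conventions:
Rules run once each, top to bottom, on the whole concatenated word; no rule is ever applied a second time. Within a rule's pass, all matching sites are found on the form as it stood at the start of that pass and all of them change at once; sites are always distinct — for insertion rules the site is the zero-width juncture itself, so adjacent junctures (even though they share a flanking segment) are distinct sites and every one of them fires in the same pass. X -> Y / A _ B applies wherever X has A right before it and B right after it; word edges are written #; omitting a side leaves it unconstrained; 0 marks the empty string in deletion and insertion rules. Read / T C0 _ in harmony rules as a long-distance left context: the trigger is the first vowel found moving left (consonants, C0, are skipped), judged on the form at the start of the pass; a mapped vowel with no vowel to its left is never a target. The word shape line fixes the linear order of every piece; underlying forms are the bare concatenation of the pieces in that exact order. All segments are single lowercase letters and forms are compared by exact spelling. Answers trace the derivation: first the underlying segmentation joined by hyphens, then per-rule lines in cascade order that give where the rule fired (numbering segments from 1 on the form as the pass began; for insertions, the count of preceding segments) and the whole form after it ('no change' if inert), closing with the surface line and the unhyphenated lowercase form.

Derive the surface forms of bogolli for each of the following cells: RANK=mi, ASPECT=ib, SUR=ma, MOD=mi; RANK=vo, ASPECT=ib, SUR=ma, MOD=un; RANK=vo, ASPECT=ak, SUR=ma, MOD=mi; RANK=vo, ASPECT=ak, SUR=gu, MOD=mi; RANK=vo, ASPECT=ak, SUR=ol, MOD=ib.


cell RANK=mi, ASPECT=ib, SUR=ma, MOD=mi:
underlying: ad-bogolli-tut-b-ra
1. e -> o, i -> u / B C0 _: fires at position(s) 9: adbogollututbra
2. f -> v, k -> g, p -> b, s -> z / V _ V: no change
3. f -> v, k -> g, p -> b, s -> z, t -> d / _ Z: fires at position(s) 12: adbogollutudbra
surface: adbogollutudbra

cell RANK=vo, ASPECT=ib, SUR=ma, MOD=un:
underlying: tad-bogolli-pp-b-ra
1. e -> o, i -> u / B C0 _: fires at position(s) 10: tadbogolluppbra
2. f -> v, k -> g, p -> b, s -> z / V _ V: no change
3. f -> v, k -> g, p -> b, s -> z, t -> d / _ Z: fires at position(s) 12: tadbogollupbbra
surface: tadbogollupbbra

cell RANK=vo, ASPECT=ak, SUR=ma, MOD=mi:
underlying: ad-bogolli-pp-sur-ra
1. e -> o, i -> u / B C0 _: fires at position(s) 9: adbogolluppsurra
2. f -> v, k -> g, p -> b, s -> z / V _ V: no change
3. f -> v, k -> g, p -> b, s -> z, t -> d / _ Z: no change
surface: adbogolluppsurra

cell RANK=vo, ASPECT=ak, SUR=gu, MOD=mi:
underlying: ad-bogolli-pp-sur-du
1. e -> o, i -> u / B C0 _: fires at position(s) 9: adbogolluppsurdu
2. f -> v, k -> g, p -> b, s -> z / V _ V: no change
3. f -> v, k -> g, p -> b, s -> z, t -> d / _ Z: no change
surface: adbogolluppsurdu

cell RANK=vo, ASPECT=ak, SUR=ol, MOD=ib:
underlying: vto-bogolli-pp-sur-ne
1. e -> o, i -> u / B C0 _: fires at position(s) 10, 17: vtobogolluppsurno
2. f -> v, k -> g, p -> b, s -> z / V _ V: no change
3. f -> v, k -> g, p -> b, s -> z, t -> d / _ Z: no change
surface: vtobogolluppsurno


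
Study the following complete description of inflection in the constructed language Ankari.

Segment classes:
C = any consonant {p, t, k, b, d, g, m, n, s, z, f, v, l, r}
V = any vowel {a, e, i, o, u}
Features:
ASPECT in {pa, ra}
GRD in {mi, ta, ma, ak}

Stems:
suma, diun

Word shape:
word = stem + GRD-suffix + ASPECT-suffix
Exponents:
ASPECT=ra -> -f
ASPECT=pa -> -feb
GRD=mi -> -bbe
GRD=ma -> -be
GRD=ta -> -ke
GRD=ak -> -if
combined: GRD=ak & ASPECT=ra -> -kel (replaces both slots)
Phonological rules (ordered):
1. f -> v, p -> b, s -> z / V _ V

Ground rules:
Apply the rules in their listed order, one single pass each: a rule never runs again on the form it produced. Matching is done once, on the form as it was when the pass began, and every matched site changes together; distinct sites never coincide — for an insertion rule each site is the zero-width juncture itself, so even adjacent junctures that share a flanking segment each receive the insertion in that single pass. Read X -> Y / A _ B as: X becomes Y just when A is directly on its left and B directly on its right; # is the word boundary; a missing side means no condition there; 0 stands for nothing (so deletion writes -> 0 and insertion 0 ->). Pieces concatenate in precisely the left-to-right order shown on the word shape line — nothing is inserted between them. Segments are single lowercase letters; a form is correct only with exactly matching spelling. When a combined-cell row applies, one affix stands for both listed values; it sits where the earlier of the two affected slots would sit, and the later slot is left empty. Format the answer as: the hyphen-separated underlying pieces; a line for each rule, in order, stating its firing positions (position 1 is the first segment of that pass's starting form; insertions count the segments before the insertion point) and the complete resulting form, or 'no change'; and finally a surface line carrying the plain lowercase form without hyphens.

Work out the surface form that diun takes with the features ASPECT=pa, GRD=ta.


underlying: diun-ke-feb
1. f -> v, p -> b, s -> z / V _ V: fires at position(s) 7: diunkeveb
surface: diunkeveb


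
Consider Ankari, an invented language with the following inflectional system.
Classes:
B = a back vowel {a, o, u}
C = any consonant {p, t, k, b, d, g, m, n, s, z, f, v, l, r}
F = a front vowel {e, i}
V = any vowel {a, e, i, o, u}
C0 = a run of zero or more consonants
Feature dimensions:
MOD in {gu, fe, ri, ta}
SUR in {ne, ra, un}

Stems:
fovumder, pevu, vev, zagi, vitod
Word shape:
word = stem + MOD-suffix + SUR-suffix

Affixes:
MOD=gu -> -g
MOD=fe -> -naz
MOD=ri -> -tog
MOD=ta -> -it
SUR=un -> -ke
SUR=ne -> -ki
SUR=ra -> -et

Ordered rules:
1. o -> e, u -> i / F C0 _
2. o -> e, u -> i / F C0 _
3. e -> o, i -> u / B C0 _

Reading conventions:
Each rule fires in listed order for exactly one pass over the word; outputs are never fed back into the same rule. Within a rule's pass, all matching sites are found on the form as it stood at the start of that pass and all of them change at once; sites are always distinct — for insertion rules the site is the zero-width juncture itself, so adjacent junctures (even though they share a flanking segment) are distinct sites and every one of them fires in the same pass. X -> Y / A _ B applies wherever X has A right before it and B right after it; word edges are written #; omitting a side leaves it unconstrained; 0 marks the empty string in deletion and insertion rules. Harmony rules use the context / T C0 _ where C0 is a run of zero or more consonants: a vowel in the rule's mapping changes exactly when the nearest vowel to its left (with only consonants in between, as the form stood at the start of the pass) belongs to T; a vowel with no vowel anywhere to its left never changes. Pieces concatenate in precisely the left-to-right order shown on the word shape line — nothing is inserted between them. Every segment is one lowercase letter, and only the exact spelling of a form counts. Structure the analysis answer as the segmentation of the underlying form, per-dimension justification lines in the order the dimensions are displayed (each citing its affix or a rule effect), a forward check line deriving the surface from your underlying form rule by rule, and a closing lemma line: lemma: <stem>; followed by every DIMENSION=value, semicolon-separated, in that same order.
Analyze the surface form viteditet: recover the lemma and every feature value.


underlying: vitod-it-et
MOD=ta - signalled by the affix -it
SUR=ra - signalled by the affix -et
check: vitoditet -> viteditet -> viteditet -> viteditet
lemma: vitod; MOD=ta; SUR=ra


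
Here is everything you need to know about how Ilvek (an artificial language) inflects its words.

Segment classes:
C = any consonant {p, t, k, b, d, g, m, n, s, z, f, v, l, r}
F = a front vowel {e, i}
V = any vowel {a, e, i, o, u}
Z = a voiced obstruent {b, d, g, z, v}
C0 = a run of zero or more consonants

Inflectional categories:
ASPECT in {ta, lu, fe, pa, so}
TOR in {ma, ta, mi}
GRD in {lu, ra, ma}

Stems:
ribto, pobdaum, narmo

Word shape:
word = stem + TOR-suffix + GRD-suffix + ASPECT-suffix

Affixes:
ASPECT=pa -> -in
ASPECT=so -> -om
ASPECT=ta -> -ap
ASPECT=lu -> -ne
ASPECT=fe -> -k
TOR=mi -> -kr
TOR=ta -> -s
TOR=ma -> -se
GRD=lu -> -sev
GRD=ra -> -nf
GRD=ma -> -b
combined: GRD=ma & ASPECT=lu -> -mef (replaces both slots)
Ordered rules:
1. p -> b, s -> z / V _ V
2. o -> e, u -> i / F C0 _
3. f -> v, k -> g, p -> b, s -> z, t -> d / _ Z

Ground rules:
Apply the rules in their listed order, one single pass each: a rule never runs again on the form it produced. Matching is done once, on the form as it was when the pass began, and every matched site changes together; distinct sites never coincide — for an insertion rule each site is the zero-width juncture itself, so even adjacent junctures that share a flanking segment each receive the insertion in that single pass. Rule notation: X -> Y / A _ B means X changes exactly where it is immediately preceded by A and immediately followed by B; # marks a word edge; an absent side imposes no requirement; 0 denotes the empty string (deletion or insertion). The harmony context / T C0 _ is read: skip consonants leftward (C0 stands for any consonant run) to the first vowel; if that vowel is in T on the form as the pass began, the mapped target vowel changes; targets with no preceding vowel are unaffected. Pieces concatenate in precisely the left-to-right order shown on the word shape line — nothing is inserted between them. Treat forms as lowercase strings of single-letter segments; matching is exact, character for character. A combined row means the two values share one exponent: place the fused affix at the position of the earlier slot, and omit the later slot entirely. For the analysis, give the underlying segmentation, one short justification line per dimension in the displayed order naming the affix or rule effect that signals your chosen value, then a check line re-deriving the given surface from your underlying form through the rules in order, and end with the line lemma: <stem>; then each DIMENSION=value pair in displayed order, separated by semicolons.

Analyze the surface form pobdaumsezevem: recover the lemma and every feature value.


underlying: pobdaum-se-sev-om
ASPECT=so - signalled by the affix -om
TOR=ma - signalled by the affix -se
GRD=lu - signalled by the affix -sev
check: pobdaumsesevom -> pobdaumsezevom -> pobdaumsezevem -> pobdaumsezevem
lemma: pobdaum; ASPECT=so; TOR=ma; GRD=lu


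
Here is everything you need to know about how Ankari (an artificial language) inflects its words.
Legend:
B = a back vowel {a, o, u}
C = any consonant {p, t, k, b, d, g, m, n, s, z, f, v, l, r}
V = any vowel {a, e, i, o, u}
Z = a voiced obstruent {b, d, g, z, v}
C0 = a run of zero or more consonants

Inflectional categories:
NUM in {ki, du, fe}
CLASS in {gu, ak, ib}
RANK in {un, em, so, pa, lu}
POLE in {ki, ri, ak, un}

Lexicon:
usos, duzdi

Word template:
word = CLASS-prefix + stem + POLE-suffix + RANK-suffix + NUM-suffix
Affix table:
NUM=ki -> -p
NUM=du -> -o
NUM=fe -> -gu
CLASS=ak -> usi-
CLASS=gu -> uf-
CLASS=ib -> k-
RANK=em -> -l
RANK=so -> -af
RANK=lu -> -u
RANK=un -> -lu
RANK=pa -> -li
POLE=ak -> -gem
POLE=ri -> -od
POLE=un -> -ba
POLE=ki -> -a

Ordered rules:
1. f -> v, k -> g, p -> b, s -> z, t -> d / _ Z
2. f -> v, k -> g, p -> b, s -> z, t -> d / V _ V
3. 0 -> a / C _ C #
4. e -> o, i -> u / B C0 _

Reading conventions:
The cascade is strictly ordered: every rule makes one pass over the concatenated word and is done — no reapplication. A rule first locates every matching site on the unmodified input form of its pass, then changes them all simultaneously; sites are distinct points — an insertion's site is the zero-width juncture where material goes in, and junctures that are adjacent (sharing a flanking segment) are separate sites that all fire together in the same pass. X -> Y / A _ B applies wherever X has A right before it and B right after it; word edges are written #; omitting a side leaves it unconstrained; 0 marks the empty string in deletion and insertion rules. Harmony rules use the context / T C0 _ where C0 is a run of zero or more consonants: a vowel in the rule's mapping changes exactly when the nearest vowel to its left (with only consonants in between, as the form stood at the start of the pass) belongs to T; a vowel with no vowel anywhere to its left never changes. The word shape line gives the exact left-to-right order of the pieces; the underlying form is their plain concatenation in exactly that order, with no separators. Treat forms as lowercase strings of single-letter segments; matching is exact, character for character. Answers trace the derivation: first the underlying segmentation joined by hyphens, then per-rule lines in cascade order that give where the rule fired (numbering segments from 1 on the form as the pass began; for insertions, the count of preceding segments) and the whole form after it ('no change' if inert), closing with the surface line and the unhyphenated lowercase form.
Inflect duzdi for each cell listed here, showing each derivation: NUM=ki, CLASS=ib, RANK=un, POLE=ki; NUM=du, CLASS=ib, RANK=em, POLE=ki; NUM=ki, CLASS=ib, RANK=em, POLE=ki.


cell NUM=ki, CLASS=ib, RANK=un, POLE=ki:
underlying: k-duzdi-a-lu-p
1. f -> v, k -> g, p -> b, s -> z, t -> d / _ Z: fires at position(s) 1: gduzdialup
2. f -> v, k -> g, p -> b, s -> z, t -> d / V _ V: no change
3. 0 -> a / C _ C #: no change
4. e -> o, i -> u / B C0 _: fires at position(s) 6: gduzdualup
surface: gduzdualup

cell NUM=du, CLASS=ib, RANK=em, POLE=ki:
underlying: k-duzdi-a-l-o
1. f -> v, k -> g, p -> b, s -> z, t -> d / _ Z: fires at position(s) 1: gduzdialo
2. f -> v, k -> g, p -> b, s -> z, t -> d / V _ V: no change
3. 0 -> a / C _ C #: no change
4. e -> o, i -> u / B C0 _: fires at position(s) 6: gduzdualo
surface: gduzdualo

cell NUM=ki, CLASS=ib, RANK=em, POLE=ki:
underlying: k-duzdi-a-l-p
1. f -> v, k -> g, p -> b, s -> z, t -> d / _ Z: fires at position(s) 1: gduzdialp
2. f -> v, k -> g, p -> b, s -> z, t -> d / V _ V: no change
3. 0 -> a / C _ C #: inserts after position(s) 8: gduzdialap
4. e -> o, i -> u / B C0 _: fires at position(s) 6: gduzdualap
surface: gduzdualap


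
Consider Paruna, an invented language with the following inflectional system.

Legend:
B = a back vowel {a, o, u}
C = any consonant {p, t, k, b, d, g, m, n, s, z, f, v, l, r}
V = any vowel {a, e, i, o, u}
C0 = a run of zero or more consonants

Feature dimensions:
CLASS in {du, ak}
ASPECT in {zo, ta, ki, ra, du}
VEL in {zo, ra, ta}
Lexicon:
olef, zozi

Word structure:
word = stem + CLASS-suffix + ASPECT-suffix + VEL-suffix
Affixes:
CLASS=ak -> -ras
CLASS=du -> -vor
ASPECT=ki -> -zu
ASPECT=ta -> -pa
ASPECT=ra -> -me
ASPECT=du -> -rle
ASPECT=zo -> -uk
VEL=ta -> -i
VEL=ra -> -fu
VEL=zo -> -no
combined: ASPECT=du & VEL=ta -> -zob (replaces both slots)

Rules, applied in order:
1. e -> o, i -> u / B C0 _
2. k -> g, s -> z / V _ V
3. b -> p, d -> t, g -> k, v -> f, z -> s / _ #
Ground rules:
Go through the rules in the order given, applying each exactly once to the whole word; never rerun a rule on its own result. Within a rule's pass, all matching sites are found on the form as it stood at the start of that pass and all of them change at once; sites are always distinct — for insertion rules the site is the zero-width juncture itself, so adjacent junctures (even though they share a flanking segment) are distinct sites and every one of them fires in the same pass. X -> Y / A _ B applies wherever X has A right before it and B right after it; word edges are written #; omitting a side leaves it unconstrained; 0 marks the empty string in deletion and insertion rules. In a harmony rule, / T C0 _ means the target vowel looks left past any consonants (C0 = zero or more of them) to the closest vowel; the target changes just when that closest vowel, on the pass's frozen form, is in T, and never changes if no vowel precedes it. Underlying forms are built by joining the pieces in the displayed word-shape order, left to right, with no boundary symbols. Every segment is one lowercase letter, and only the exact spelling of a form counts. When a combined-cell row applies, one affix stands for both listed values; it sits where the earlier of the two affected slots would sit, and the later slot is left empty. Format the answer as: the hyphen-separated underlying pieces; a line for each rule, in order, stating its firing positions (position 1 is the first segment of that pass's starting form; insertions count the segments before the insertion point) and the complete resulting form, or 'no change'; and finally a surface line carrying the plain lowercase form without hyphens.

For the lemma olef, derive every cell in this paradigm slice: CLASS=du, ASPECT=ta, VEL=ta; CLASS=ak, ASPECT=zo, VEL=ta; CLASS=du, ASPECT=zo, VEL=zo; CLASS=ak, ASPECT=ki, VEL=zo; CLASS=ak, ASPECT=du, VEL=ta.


cell CLASS=du, ASPECT=ta, VEL=ta:
underlying: olef-vor-pa-i
1. e -> o, i -> u / B C0 _: fires at position(s) 3, 10: olofvorpau
2. k -> g, s -> z / V _ V: no change
3. b -> p, d -> t, g -> k, v -> f, z -> s / _ #: no change
surface: olofvorpau

cell CLASS=ak, ASPECT=zo, VEL=ta:
underlying: olef-ras-uk-i
1. e -> o, i -> u / B C0 _: fires at position(s) 3, 10: olofrasuku
2. k -> g, s -> z / V _ V: fires at position(s) 7, 9: olofrazugu
3. b -> p, d -> t, g -> k, v -> f, z -> s / _ #: no change
surface: olofrazugu

cell CLASS=du, ASPECT=zo, VEL=zo:
underlying: olef-vor-uk-no
1. e -> o, i -> u / B C0 _: fires at position(s) 3: olofvorukno
2. k -> g, s -> z / V _ V: no change
3. b -> p, d -> t, g -> k, v -> f, z -> s / _ #: no change
surface: olofvorukno

cell CLASS=ak, ASPECT=ki, VEL=zo:
underlying: olef-ras-zu-no
1. e -> o, i -> u / B C0 _: fires at position(s) 3: olofraszuno
2. k -> g, s -> z / V _ V: no change
3. b -> p, d -> t, g -> k, v -> f, z -> s / _ #: no change
surface: olofraszuno

cell CLASS=ak, ASPECT=du, VEL=ta:
underlying: olef-ras-zob
1. e -> o, i -> u / B C0 _: fires at position(s) 3: olofraszob
2. k -> g, s -> z / V _ V: no change
3. b -> p, d -> t, g -> k, v -> f, z -> s / _ #: fires at position(s) 10: olofraszop
surface: olofraszop


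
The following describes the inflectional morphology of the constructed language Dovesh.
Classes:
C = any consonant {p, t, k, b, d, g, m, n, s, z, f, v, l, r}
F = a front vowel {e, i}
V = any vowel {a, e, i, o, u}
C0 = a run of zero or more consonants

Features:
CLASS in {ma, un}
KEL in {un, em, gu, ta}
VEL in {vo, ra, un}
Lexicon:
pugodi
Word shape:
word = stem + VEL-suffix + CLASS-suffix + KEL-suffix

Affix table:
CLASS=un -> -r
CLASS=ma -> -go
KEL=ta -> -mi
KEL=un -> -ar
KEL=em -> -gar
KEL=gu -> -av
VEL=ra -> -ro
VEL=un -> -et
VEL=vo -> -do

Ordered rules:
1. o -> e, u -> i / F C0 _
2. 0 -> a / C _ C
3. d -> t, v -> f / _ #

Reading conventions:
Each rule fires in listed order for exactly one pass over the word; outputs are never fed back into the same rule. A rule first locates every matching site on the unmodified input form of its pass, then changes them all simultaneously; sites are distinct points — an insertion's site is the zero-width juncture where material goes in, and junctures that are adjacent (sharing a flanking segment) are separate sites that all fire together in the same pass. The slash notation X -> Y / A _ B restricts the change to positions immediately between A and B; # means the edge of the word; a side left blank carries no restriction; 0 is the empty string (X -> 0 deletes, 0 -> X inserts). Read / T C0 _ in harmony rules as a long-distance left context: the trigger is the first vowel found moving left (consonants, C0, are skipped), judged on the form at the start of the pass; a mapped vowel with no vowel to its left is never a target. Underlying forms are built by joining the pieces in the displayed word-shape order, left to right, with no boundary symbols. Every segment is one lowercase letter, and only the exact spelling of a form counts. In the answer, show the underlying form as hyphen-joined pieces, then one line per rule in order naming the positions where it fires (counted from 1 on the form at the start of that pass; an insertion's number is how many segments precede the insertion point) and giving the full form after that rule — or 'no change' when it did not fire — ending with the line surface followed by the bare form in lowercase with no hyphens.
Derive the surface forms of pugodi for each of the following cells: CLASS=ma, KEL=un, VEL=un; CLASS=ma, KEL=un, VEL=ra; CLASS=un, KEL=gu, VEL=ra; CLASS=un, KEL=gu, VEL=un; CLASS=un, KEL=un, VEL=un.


cell CLASS=ma, KEL=un, VEL=un:
underlying: pugodi-et-go-ar
1. o -> e, u -> i / F C0 _: fires at position(s) 10: pugodietgear
2. 0 -> a / C _ C: inserts after position(s) 8: pugodietagear
3. d -> t, v -> f / _ #: no change
surface: pugodietagear

cell CLASS=ma, KEL=un, VEL=ra:
underlying: pugodi-ro-go-ar
1. o -> e, u -> i / F C0 _: fires at position(s) 8: pugodiregoar
2. 0 -> a / C _ C: no change
3. d -> t, v -> f / _ #: no change
surface: pugodiregoar

cell CLASS=un, KEL=gu, VEL=ra:
underlying: pugodi-ro-r-av
1. o -> e, u -> i / F C0 _: fires at position(s) 8: pugodirerav
2. 0 -> a / C _ C: no change
3. d -> t, v -> f / _ #: fires at position(s) 11: pugodireraf
surface: pugodireraf

cell CLASS=un, KEL=gu, VEL=un:
underlying: pugodi-et-r-av
1. o -> e, u -> i / F C0 _: no change
2. 0 -> a / C _ C: inserts after position(s) 8: pugodietarav
3. d -> t, v -> f / _ #: fires at position(s) 12: pugodietaraf
surface: pugodietaraf

cell CLASS=un, KEL=un, VEL=un:
underlying: pugodi-et-r-ar
1. o -> e, u -> i / F C0 _: no change
2. 0 -> a / C _ C: inserts after position(s) 8: pugodietarar
3. d -> t, v -> f / _ #: no change
surface: pugodietarar


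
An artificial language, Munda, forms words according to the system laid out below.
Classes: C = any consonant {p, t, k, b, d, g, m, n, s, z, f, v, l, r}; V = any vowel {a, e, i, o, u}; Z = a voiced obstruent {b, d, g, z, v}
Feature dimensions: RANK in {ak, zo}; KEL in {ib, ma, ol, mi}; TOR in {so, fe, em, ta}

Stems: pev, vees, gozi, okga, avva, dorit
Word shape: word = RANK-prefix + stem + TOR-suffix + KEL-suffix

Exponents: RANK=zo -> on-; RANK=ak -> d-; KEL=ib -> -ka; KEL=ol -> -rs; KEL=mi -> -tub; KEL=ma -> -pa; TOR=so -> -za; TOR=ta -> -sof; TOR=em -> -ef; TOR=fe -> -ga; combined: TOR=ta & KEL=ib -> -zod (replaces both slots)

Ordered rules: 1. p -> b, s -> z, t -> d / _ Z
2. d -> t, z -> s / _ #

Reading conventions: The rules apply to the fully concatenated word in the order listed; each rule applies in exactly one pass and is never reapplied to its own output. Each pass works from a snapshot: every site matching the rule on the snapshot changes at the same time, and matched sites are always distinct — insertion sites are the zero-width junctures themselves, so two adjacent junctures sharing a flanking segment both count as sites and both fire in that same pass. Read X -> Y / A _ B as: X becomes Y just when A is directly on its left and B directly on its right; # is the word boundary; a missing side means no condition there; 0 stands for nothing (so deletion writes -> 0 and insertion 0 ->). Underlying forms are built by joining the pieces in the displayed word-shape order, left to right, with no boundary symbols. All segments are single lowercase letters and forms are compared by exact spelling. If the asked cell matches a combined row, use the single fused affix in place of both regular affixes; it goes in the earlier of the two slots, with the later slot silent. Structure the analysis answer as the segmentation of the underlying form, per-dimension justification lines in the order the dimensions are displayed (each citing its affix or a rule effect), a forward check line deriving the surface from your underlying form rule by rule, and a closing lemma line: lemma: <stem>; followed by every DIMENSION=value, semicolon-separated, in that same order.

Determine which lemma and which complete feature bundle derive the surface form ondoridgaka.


underlying: on-dorit-ga-ka
RANK=zo - signalled by the affix on-
KEL=ib - signalled by the affix -ka
TOR=fe - signalled by the affix -ga
check: ondoritgaka -> ondoridgaka -> ondoridgaka
lemma: dorit; RANK=zo; KEL=ib; TOR=fe


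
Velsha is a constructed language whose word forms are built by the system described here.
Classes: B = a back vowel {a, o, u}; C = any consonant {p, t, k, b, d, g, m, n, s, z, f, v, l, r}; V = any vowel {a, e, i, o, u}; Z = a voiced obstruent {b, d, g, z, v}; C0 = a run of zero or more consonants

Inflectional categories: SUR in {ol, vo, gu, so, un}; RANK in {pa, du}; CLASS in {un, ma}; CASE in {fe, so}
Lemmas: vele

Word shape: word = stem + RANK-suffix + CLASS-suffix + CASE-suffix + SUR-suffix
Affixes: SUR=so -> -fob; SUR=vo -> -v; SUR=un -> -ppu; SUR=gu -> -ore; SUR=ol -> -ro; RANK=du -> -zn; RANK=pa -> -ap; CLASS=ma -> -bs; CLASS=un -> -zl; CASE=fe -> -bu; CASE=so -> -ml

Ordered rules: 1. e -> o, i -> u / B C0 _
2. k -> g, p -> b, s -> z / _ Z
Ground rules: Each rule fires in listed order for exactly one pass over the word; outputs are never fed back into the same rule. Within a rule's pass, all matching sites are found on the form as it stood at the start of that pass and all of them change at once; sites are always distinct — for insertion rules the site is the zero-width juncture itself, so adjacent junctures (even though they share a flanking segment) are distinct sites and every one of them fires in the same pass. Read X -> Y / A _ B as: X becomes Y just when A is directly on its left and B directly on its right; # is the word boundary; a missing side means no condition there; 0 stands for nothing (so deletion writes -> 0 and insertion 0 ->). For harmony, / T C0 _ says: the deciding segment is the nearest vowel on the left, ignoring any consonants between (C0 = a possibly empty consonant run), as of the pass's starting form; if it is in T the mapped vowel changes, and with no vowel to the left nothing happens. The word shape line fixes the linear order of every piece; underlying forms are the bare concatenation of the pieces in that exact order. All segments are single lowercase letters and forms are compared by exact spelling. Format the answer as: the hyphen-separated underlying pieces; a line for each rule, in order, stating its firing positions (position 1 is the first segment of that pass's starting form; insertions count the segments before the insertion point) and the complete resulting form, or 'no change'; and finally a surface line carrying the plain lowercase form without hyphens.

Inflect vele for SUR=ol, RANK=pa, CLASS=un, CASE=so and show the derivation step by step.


underlying: vele-ap-zl-ml-ro
1. e -> o, i -> u / B C0 _: no change
2. k -> g, p -> b, s -> z / _ Z: fires at position(s) 6: veleabzlmlro
surface: veleabzlmlro


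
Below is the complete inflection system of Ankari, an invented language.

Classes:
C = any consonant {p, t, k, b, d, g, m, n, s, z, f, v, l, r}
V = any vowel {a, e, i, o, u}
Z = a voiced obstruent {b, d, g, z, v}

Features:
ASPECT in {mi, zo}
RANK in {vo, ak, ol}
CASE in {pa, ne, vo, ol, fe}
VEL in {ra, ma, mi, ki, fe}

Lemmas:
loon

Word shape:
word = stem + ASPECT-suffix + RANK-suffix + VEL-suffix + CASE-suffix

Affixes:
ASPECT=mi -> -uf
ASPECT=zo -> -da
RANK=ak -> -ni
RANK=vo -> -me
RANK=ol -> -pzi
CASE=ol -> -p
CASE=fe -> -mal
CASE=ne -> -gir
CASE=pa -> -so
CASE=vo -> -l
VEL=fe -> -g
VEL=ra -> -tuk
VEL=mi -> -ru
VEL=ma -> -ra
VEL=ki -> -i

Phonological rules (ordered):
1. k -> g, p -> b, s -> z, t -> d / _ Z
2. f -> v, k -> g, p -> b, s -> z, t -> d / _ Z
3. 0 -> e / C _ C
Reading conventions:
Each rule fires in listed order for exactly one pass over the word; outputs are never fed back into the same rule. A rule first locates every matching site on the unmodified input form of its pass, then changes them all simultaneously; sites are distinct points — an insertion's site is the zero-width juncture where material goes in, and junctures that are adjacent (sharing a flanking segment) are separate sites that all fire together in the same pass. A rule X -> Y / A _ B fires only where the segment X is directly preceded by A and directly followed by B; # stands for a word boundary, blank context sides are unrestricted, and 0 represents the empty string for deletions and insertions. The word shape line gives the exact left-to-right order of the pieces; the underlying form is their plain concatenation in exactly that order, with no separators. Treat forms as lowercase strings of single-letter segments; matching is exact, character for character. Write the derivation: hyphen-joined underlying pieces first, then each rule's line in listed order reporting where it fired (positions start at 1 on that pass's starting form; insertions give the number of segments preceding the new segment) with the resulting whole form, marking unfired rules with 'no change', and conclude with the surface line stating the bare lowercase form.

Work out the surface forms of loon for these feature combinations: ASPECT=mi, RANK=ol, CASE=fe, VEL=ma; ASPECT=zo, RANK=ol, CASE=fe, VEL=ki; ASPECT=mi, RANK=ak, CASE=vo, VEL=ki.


cell ASPECT=mi, RANK=ol, CASE=fe, VEL=ma:
underlying: loon-uf-pzi-ra-mal
1. k -> g, p -> b, s -> z, t -> d / _ Z: fires at position(s) 7: loonufbziramal
2. f -> v, k -> g, p -> b, s -> z, t -> d / _ Z: fires at position(s) 6: loonuvbziramal
3. 0 -> e / C _ C: inserts after position(s) 6, 7: loonuvebeziramal
surface: loonuvebeziramal

cell ASPECT=zo, RANK=ol, CASE=fe, VEL=ki:
underlying: loon-da-pzi-i-mal
1. k -> g, p -> b, s -> z, t -> d / _ Z: fires at position(s) 7: loondabziimal
2. f -> v, k -> g, p -> b, s -> z, t -> d / _ Z: no change
3. 0 -> e / C _ C: inserts after position(s) 4, 7: loonedabeziimal
surface: loonedabeziimal

cell ASPECT=mi, RANK=ak, CASE=vo, VEL=ki:
underlying: loon-uf-ni-i-l
1. k -> g, p -> b, s -> z, t -> d / _ Z: no change
2. f -> v, k -> g, p -> b, s -> z, t -> d / _ Z: no change
3. 0 -> e / C _ C: inserts after position(s) 6: loonufeniil
surface: loonufeniil


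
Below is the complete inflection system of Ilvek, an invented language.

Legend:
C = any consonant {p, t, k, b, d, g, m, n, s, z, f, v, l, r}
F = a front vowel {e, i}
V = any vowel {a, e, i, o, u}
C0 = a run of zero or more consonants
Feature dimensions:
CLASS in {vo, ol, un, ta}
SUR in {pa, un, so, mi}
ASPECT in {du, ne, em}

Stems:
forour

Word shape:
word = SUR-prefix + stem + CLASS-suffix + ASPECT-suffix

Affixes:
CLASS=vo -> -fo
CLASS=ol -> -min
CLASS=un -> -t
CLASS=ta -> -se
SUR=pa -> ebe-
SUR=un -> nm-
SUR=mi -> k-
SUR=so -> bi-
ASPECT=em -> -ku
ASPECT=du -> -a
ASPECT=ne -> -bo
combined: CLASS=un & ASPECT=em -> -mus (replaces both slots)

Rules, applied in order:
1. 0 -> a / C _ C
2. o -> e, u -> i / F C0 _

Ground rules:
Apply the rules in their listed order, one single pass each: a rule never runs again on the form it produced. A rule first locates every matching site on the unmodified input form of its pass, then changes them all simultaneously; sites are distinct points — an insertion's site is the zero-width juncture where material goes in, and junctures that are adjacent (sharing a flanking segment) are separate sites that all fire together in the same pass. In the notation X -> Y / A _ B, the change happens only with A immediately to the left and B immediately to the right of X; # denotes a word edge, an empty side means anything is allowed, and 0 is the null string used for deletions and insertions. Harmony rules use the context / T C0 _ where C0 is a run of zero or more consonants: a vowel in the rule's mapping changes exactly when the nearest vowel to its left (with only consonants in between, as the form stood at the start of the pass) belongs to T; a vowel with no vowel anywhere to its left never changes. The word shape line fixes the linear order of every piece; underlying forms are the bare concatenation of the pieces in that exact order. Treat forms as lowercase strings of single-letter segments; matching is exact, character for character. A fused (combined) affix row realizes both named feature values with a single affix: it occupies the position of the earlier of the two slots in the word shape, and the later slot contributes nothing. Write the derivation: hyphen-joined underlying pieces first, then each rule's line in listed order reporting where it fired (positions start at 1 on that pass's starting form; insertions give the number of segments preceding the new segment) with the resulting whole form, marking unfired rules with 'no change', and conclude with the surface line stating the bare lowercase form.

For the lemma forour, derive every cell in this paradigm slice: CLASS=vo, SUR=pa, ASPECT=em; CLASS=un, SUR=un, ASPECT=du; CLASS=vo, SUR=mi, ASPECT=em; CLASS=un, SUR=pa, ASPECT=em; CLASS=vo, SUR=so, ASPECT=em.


cell CLASS=vo, SUR=pa, ASPECT=em:
underlying: ebe-forour-fo-ku
1. 0 -> a / C _ C: inserts after position(s) 9: ebeforourafoku
2. o -> e, u -> i / F C0 _: fires at position(s) 5: ebeferourafoku
surface: ebeferourafoku

cell CLASS=un, SUR=un, ASPECT=du:
underlying: nm-forour-t-a
1. 0 -> a / C _ C: inserts after position(s) 1, 2, 8: namaforourata
2. o -> e, u -> i / F C0 _: no change
surface: namaforourata

cell CLASS=vo, SUR=mi, ASPECT=em:
underlying: k-forour-fo-ku
1. 0 -> a / C _ C: inserts after position(s) 1, 7: kaforourafoku
2. o -> e, u -> i / F C0 _: no change
surface: kaforourafoku

cell CLASS=un, SUR=pa, ASPECT=em:
underlying: ebe-forour-mus
1. 0 -> a / C _ C: inserts after position(s) 9: ebeforouramus
2. o -> e, u -> i / F C0 _: fires at position(s) 5: ebeferouramus
surface: ebeferouramus

cell CLASS=vo, SUR=so, ASPECT=em:
underlying: bi-forour-fo-ku
1. 0 -> a / C _ C: inserts after position(s) 8: biforourafoku
2. o -> e, u -> i / F C0 _: fires at position(s) 4: biferourafoku
surface: biferourafoku


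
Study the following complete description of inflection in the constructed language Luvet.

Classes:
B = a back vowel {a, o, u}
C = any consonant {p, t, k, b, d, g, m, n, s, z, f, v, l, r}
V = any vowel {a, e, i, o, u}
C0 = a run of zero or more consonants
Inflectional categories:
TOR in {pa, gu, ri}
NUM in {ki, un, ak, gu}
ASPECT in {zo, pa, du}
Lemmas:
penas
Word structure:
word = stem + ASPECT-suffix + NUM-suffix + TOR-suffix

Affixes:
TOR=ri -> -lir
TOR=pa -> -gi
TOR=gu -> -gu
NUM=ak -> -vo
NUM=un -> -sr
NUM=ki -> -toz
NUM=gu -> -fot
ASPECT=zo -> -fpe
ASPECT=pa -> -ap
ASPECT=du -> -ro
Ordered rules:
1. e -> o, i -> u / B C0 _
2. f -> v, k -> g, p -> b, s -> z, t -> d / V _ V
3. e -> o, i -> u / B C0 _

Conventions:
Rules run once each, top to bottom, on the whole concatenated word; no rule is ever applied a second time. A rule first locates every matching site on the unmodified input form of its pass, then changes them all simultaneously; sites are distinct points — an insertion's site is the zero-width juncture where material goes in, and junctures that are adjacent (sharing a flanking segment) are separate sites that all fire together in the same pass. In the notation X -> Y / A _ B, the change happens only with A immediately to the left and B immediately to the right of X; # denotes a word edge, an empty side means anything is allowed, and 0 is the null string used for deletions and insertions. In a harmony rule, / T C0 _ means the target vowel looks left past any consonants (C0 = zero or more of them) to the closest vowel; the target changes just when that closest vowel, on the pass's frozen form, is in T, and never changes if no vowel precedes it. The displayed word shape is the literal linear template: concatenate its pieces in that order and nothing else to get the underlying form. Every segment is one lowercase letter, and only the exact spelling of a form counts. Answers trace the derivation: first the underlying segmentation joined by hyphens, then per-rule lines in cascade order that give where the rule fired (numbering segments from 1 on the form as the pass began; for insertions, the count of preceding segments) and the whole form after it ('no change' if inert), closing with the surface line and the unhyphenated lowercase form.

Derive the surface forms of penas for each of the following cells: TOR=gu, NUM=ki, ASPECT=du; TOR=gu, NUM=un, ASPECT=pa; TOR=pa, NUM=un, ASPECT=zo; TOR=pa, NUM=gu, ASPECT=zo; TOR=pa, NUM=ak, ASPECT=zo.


cell TOR=gu, NUM=ki, ASPECT=du:
underlying: penas-ro-toz-gu
1. e -> o, i -> u / B C0 _: no change
2. f -> v, k -> g, p -> b, s -> z, t -> d / V _ V: fires at position(s) 8: penasrodozgu
3. e -> o, i -> u / B C0 _: no change
surface: penasrodozgu

cell TOR=gu, NUM=un, ASPECT=pa:
underlying: penas-ap-sr-gu
1. e -> o, i -> u / B C0 _: no change
2. f -> v, k -> g, p -> b, s -> z, t -> d / V _ V: fires at position(s) 5: penazapsrgu
3. e -> o, i -> u / B C0 _: no change
surface: penazapsrgu

cell TOR=pa, NUM=un, ASPECT=zo:
underlying: penas-fpe-sr-gi
1. e -> o, i -> u / B C0 _: fires at position(s) 8: penasfposrgi
2. f -> v, k -> g, p -> b, s -> z, t -> d / V _ V: no change
3. e -> o, i -> u / B C0 _: fires at position(s) 12: penasfposrgu
surface: penasfposrgu

cell TOR=pa, NUM=gu, ASPECT=zo:
underlying: penas-fpe-fot-gi
1. e -> o, i -> u / B C0 _: fires at position(s) 8, 13: penasfpofotgu
2. f -> v, k -> g, p -> b, s -> z, t -> d / V _ V: fires at position(s) 9: penasfpovotgu
3. e -> o, i -> u / B C0 _: no change
surface: penasfpovotgu

cell TOR=pa, NUM=ak, ASPECT=zo:
underlying: penas-fpe-vo-gi
1. e -> o, i -> u / B C0 _: fires at position(s) 8, 12: penasfpovogu
2. f -> v, k -> g, p -> b, s -> z, t -> d / V _ V: no change
3. e -> o, i -> u / B C0 _: no change
surface: penasfpovogu
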